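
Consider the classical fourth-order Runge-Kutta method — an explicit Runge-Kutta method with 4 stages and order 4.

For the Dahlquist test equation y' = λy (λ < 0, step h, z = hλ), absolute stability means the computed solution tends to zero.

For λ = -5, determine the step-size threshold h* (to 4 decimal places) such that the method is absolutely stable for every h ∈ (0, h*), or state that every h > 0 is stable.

(-2.7853,0); λ=-5 ⇒ h* = 0.5571.

Test eqn y'=λy, z=hλ:
  order 4, 4-stage ⇒ R(z)=1+z+z^2/2+z^3/6+z^4/24
  (e.g. R(-0.34)=0.71181, |R|=0.71181)

Need |R(x)|<1, x<0.
x=-0.34: |R|=0.7118
|R(-2.97)|=1.3161 |R(-2.89)|=1.1697 |R(-2.6)|=0.7547
Bisect:
  x_lo=-3.2983 |R|=2.0919  x_hi=-0.3563 |R|=0.7003
  mid=-1.82730 |R|=0.28986 →hi
  mid=-2.56278 |R|=0.71318 →hi
  mid=-2.93052 |R|=1.24197 →lo
  mid=-2.74665 |R|=0.94329 →hi
  mid=-2.83859 |R|=1.08337 →lo
  mid=-2.79262 |R|=1.01110 →lo
  mid=-2.76964 |R|=0.97665 →hi
  ...
  [-2.78544,-2.78526] ⇒ x*=-2.7853
So |R|<1 on (-2.7853, 0).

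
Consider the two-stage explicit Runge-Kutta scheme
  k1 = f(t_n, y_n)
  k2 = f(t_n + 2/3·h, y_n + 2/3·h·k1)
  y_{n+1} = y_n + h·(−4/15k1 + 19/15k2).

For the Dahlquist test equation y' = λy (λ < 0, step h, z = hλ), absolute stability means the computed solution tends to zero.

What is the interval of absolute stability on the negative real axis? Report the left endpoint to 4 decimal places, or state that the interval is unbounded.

On y'=λy, z=hλ:
  k1=λy_n ⇒ h·k1=z·y_n;  k2=λ(1+2/3z)y_n ⇒ h·k2=z(1+2/3z)y_n
  y_{n+1}/y_n = 1 − 4/15z + 19/15z(1+2/3z) = 1 + z + 38/45z²
  Hence R(z) = 1 + z + 38/45z².

Find x<0 with |R(x)|<1.
x=-0.62: |R|=0.7046
R=1: x+38/45x²=0 ⇒ x=−45/38=-1.1842; min R=1−1/(4·38/45)=0.7039>−1
Confirm numerically:
  x=-0.764: |R|=0.72890 <1
  x=-0.567: |R|=0.70448 <1
  x=-0.504: |R|=0.71050 <1
  x=-1.683: |R|=1.70888 >1
  x=-1.437: |R|=1.30675 >1
Stable set (-1.1842, 0).

(-1.1842, 0).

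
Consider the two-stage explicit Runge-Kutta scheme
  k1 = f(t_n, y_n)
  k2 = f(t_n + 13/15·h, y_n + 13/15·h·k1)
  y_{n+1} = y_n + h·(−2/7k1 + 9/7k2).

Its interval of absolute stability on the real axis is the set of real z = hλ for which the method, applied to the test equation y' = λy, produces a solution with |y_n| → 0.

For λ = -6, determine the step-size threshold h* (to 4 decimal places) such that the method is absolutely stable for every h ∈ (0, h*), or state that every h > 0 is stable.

(-0.8974,0); λ=-6 ⇒ h* = (35/39)/6 = 0.1496.

Set f=λy, z=hλ:
  k1=λy_n ⇒ h·k1=z·y_n;  k2=λ(1+13/15z)y_n ⇒ h·k2=z(1+13/15z)y_n
  y_{n+1}/y_n = 1 − 2/7z + 9/7z(1+13/15z) = 1 + z + 39/35z²
  ⇒ R(z) = 1 + z + 39/35z².

Solve |R(x)|<1 on ℝ⁻.
x=-1.29: |R|=1.5643
R=1: x+39/35x²=0 ⇒ x=−35/39=-0.8974; min R=1−1/(4·39/35)=0.7756>−1
Confirm numerically:
  x=-0.670: |R|=0.83020 <1
  x=-0.480: |R|=0.77673 <1
  x=-0.375: |R|=0.78170 <1
  x=-1.363: |R|=1.70709 >1
  x=-1.298: |R|=1.57935 >1
  x=-1.153: |R|=1.32834 >1
So |R|<1 on (-0.8974, 0).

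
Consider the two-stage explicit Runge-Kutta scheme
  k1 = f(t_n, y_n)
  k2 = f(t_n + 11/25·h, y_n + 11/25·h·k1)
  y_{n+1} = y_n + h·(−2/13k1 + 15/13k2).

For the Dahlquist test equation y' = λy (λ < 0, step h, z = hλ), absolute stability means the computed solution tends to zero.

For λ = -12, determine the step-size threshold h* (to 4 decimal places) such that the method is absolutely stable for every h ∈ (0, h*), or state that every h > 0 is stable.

(-1.9697,0); λ=-12 ⇒ h* = (65/33)/12 = 0.1641.

With y'=λy (z=hλ):
  k1=λy_n ⇒ h·k1=z·y_n;  k2=λ(1+11/25z)y_n ⇒ h·k2=z(1+11/25z)y_n
  y_{n+1}/y_n = 1 − 2/13z + 15/13z(1+11/25z) = 1 + z + 33/65z²
  ⇒ R(z) = 1 + z + 33/65z².

Boundary: |R(x)|=1, x<0.
x=-1.58: |R|=0.6874
R=1: x+33/65x²=0 ⇒ x=−65/33=-1.9697; min R=1−1/(4·33/65)=0.5076>−1
Confirm numerically:
  x=-1.257: |R|=0.54518 <1
  x=-1.116: |R|=0.51631 <1
  x=-0.839: |R|=0.51838 <1
  x=-2.541: |R|=1.73701 >1
  x=-2.161: |R|=1.20988 >1
  x=-2.045: |R|=1.07818 >1
Stable set (-1.9697, 0).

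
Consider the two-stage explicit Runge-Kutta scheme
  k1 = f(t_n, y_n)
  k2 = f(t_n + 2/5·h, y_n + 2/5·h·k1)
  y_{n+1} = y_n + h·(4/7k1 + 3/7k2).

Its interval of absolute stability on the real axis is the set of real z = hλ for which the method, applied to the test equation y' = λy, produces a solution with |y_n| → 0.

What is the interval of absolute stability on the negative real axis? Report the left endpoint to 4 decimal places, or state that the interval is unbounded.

On y'=λy, z=hλ:
  k1=λy_n ⇒ h·k1=z·y_n;  k2=λ(1+2/5z)y_n ⇒ h·k2=z(1+2/5z)y_n
  y_{n+1}/y_n = 1 + 4/7z + 3/7z(1+2/5z) = 1 + z + 6/35z²
  R(z) = 1 + z + 6/35z².

Need |R(x)|<1, x<0.
x=-0.36: |R|=0.6622
R=1: x+6/35x²=0 ⇒ x=−35/6=-5.8333; min R=1−1/(4·6/35)=-0.4583>−1
Confirm numerically:
  x=-3.957: |R|=0.27280 <1
  x=-3.285: |R|=0.43508 <1
  x=-3.104: |R|=0.45232 <1
  x=-6.408: |R|=1.63128 >1
  x=-6.235: |R|=1.42932 >1
  x=-6.099: |R|=1.27777 >1
Stable set (-5.8333, 0).

(-5.8333, 0).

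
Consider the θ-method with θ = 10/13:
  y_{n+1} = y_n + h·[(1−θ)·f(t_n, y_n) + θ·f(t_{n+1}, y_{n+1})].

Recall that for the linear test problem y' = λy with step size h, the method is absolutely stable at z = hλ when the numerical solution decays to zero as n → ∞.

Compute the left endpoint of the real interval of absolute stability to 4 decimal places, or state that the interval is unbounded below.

(−∞, 0) — no finite endpoint.

Test eqn y'=λy, z=hλ:
  y_{n+1} = y_n + z·[3/13·y_n + 10/13·y_{n+1}] ⇒ (1 − 10/13z)y_{n+1} = (1 + 3/13z)y_n
  R(z) = (1 + 3/13z)/(1 − 10/13z).

Solve |R(x)|<1 on ℝ⁻.
x=-0.52: |R|=0.6286
x=-2: |R|=0.2121
x=-10: |R|=0.1504
x=-100: |R|=0.2833
θ=10/13≥1/2 ⇒ |1+3/13x|<|1−10/13x| ∀x<0 ⇒ stable on all of ℝ⁻.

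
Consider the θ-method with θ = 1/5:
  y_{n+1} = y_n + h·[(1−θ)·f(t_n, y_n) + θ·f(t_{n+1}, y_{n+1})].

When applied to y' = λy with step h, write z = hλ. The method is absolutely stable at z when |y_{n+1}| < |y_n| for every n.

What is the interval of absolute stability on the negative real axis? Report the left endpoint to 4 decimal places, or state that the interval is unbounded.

z∈(-3.3333,0).

Set f=λy, z=hλ:
  y_{n+1} = y_n + z·[4/5·y_n + 1/5·y_{n+1}] ⇒ (1 − 1/5z)y_{n+1} = (1 + 4/5z)y_n
  Hence R(z) = (1 + 4/5z)/(1 − 1/5z).

Need |R(x)|<1, x<0.
x=-1.63: |R|=0.2293
R=−1: 1+4/5x = −1+1/5x ⇒ -3/5x=2 ⇒ x=2/(-3/5)=-3.3333
Confirm numerically:
  x=-2.849: |R|=0.81488 <1
  x=-2.095: |R|=0.47639 <1
  x=-1.725: |R|=0.28253 <1
  x=-1.648: |R|=0.23947 <1
  x=-3.889: |R|=1.18754 >1
  x=-3.656: |R|=1.11183 >1
So |R|<1 on (-3.3333, 0).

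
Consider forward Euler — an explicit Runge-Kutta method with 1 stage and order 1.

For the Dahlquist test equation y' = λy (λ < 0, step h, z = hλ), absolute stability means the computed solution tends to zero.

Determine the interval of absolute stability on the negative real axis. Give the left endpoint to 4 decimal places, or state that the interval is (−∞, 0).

On y'=λy, z=hλ:
  order 1, 1-stage ⇒ R(z)=1+z
  (e.g. R(-1.08)=-0.08000, |R|=0.08000)

Find x<0 with |R(x)|<1.
x=-1.08: |R|=0.0800
|R(-2.05)|=1.0500 |R(-1.65)|=0.6500 |R(-0.89)|=0.1100
Bisect:
  x_lo=-2.3077 |R|=1.3077  x_hi=-0.1391 |R|=0.8609
  mid=-1.22340 |R|=0.22340 →hi
  mid=-1.76555 |R|=0.76555 →hi
  mid=-2.03662 |R|=1.03662 →lo
  mid=-1.90108 |R|=0.90108 →hi
  mid=-1.96885 |R|=0.96885 →hi
  mid=-2.00274 |R|=1.00274 →lo
  mid=-1.98579 |R|=0.98579 →hi
  ...
  [-2.00009,-1.99996] ⇒ x*=-2.0000
So |R|<1 on (-2.0000, 0).

z∈(-2.0000,0).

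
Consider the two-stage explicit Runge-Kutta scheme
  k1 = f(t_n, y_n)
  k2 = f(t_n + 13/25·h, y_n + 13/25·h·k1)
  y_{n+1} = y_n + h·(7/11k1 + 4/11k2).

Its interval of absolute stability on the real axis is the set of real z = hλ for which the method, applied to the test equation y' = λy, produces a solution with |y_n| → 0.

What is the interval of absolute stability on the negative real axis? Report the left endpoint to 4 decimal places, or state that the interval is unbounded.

z∈(-5.2885,0).

On y'=λy, z=hλ:
  k1=λy_n ⇒ h·k1=z·y_n;  k2=λ(1+13/25z)y_n ⇒ h·k2=z(1+13/25z)y_n
  y_{n+1}/y_n = 1 + 7/11z + 4/11z(1+13/25z) = 1 + z + 52/275z²
  so R(z) = 1 + z + 52/275z².

Find x<0 with |R(x)|<1.
x=-0.68: |R|=0.4074
R=1: x+52/275x²=0 ⇒ x=−275/52=-5.2885; min R=1−1/(4·52/275)=-0.3221>−1
Confirm numerically:
  x=-4.892: |R|=0.63326 <1
  x=-4.529: |R|=0.34960 <1
  x=-3.121: |R|=0.27913 <1
  x=-5.581: |R|=1.30872 >1
  x=-5.350: |R|=1.06225 >1
Stable set (-5.2885, 0).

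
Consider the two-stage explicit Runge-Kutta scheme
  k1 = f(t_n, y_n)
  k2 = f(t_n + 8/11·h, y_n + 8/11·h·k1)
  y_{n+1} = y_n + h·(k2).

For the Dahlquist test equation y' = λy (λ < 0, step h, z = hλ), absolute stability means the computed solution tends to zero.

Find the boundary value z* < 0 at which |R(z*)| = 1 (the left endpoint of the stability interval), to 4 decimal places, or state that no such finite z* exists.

z* = -1.3750.

Set f=λy, z=hλ:
  k1=λy_n ⇒ h·k1=z·y_n;  k2=λ(1+8/11z)y_n ⇒ h·k2=z(1+8/11z)y_n
  y_{n+1}/y_n = 1 + z(1+8/11z) = 1 + z + 8/11z²
  so R(z) = 1 + z + 8/11z².

Find x<0 with |R(x)|<1.
x=-1.22: |R|=0.8625
R=1: x+8/11x²=0 ⇒ x=−11/8=-1.3750; min R=1−1/(4·8/11)=0.6562>−1
Confirm numerically:
  x=-1.304: |R|=0.93267 <1
  x=-1.266: |R|=0.89964 <1
  x=-1.012: |R|=0.73283 <1
  x=-0.964: |R|=0.71185 <1
  x=-1.839: |R|=1.62058 >1
  x=-1.834: |R|=1.61222 >1
  x=-1.486: |R|=1.11996 >1
So |R|<1 on (-1.3750, 0).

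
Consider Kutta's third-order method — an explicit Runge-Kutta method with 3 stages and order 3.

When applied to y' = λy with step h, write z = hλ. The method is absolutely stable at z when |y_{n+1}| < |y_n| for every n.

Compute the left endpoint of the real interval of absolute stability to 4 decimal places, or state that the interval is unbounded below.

z* = -2.5127.

Test eqn y'=λy, z=hλ:
  order 3, 3-stage ⇒ R(z)=1+z+z^2/2+z^3/6
  (e.g. R(-0.68)=0.49879, |R|=0.49879)

Boundary: |R(x)|=1, x<0.
x=-0.68: |R|=0.4988
|R(-1.87)|=0.2114 |R(-1.75)|=0.1120 |R(-0.92)|=0.3734
Bisect:
  x_lo=-2.8478 |R|=1.6422  x_hi=-0.2661 |R|=0.7662
  mid=-1.55695 |R|=0.02607 →hi
  mid=-2.20239 |R|=0.55759 →hi
  mid=-2.52511 |R|=1.02045 →lo
  mid=-2.36375 |R|=0.77127 →hi
  mid=-2.44443 |R|=0.89116 →hi
  mid=-2.48477 |R|=0.95460 →hi
  mid=-2.50494 |R|=0.98722 →hi
  mid=-2.51503 |R|=1.00376 →lo
  mid=-2.50999 |R|=0.99547 →hi
  mid=-2.51251 |R|=0.99961 →hi
  ...
  [-2.51282,-2.51266] ⇒ x*=-2.5127
So |R|<1 on (-2.5127, 0).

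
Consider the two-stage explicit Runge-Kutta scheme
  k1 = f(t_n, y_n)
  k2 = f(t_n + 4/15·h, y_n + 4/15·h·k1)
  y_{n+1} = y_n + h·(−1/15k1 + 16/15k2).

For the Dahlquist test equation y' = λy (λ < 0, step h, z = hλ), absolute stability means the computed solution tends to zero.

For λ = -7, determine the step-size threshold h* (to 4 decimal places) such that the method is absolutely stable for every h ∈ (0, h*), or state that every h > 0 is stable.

(-3.5156,0); λ=-7 ⇒ h* = (225/64)/7 = 0.5022.

On y'=λy, z=hλ:
  k1=λy_n ⇒ h·k1=z·y_n;  k2=λ(1+4/15z)y_n ⇒ h·k2=z(1+4/15z)y_n
  y_{n+1}/y_n = 1 − 1/15z + 16/15z(1+4/15z) = 1 + z + 64/225z²
  ⇒ R(z) = 1 + z + 64/225z².

Find x<0 with |R(x)|<1.
x=-1.27: |R|=0.1888
R=1: x+64/225x²=0 ⇒ x=−225/64=-3.5156; min R=1−1/(4·64/225)=0.1211>−1
Confirm numerically:
  x=-3.111: |R|=0.64194 <1
  x=-2.852: |R|=0.46164 <1
  x=-2.816: |R|=0.43960 <1
  x=-2.428: |R|=0.24885 <1
  x=-3.722: |R|=1.21849 >1
  x=-3.615: |R|=1.10218 >1
Stable set (-3.5156, 0).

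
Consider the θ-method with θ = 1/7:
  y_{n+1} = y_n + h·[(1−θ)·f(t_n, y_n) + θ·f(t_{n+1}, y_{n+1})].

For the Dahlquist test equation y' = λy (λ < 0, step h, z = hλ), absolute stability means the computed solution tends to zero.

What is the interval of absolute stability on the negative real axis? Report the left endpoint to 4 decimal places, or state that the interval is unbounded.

(-2.8000, 0).

On y'=λy, z=hλ:
  y_{n+1} = y_n + z·[6/7·y_n + 1/7·y_{n+1}] ⇒ (1 − 1/7z)y_{n+1} = (1 + 6/7z)y_n
  ⇒ R(z) = (1 + 6/7z)/(1 − 1/7z).

Find x<0 with |R(x)|<1.
x=-1.78: |R|=0.4191
R=−1: 1+6/7x = −1+1/7x ⇒ -5/7x=2 ⇒ x=2/(-5/7)=-2.8000
Confirm numerically:
  x=-2.762: |R|=0.98054 <1
  x=-2.432: |R|=0.80492 <1
  x=-1.857: |R|=0.46765 <1
  x=-2.976: |R|=1.08821 >1
  x=-2.922: |R|=1.06148 >1
  x=-2.841: |R|=1.02083 >1
So |R|<1 on (-2.8000, 0).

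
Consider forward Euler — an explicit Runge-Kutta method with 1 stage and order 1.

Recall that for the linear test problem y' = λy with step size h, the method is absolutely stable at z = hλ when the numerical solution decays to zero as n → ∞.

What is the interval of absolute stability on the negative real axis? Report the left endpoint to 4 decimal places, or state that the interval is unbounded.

(-2.0000, 0).

Set f=λy, z=hλ:
  order 1, 1-stage ⇒ R(z)=1+z
  (e.g. R(-0.96)=0.04000, |R|=0.04000)

Find x<0 with |R(x)|<1.
x=-0.96: |R|=0.0400
|R(-2.21)|=1.2100 |R(-1.88)|=0.8800 |R(-1.18)|=0.1800
Bisect:
  x_lo=-2.4819 |R|=1.4819  x_hi=-0.2442 |R|=0.7558
  mid=-1.36306 |R|=0.36306 →hi
  mid=-1.92247 |R|=0.92247 →hi
  mid=-2.20218 |R|=1.20218 →lo
  mid=-2.06233 |R|=1.06233 →lo
  mid=-1.99240 |R|=0.99240 →hi
  mid=-2.02736 |R|=1.02736 →lo
  mid=-2.00988 |R|=1.00988 →lo
  mid=-2.00114 |R|=1.00114 →lo
  ...
  [-2.00005,-1.99991] ⇒ x*=-2.0000
So |R|<1 on (-2.0000, 0).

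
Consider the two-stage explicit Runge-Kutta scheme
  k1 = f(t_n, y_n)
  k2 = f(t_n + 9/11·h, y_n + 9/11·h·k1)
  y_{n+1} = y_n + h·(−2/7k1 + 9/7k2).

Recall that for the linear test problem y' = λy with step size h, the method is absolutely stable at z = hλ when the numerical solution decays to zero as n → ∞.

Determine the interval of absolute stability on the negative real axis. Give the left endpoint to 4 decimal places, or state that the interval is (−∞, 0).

(-0.9506, 0).

With y'=λy (z=hλ):
  k1=λy_n ⇒ h·k1=z·y_n;  k2=λ(1+9/11z)y_n ⇒ h·k2=z(1+9/11z)y_n
  y_{n+1}/y_n = 1 − 2/7z + 9/7z(1+9/11z) = 1 + z + 81/77z²
  ⇒ R(z) = 1 + z + 81/77z².

Need |R(x)|<1, x<0.
x=-0.39: |R|=0.7700
R=1: x+81/77x²=0 ⇒ x=−77/81=-0.9506; min R=1−1/(4·81/77)=0.7623>−1
Confirm numerically:
  x=-0.931: |R|=0.98079 <1
  x=-0.840: |R|=0.90225 <1
  x=-0.459: |R|=0.76263 <1
  x=-1.492: |R|=1.84970 >1
  x=-1.039: |R|=1.09660 >1
Stable set (-0.9506, 0).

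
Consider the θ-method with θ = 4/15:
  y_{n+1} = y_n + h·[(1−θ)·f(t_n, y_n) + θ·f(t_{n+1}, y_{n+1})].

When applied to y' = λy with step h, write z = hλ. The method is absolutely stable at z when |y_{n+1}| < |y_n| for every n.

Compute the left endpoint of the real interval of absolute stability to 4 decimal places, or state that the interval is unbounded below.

z* = -4.2857.

Set f=λy, z=hλ:
  y_{n+1} = y_n + z·[11/15·y_n + 4/15·y_{n+1}] ⇒ (1 − 4/15z)y_{n+1} = (1 + 11/15z)y_n
  R(z) = (1 + 11/15z)/(1 − 4/15z).

Boundary: |R(x)|=1, x<0.
x=-0.74: |R|=0.3820
R=−1: 1+11/15x = −1+4/15x ⇒ -7/15x=2 ⇒ x=2/(-7/15)=-4.2857
Confirm numerically:
  x=-3.187: |R|=0.72283 <1
  x=-2.440: |R|=0.47819 <1
  x=-2.250: |R|=0.40625 <1
  x=-4.691: |R|=1.08402 >1
  x=-4.502: |R|=1.04587 >1
So |R|<1 on (-4.2857, 0).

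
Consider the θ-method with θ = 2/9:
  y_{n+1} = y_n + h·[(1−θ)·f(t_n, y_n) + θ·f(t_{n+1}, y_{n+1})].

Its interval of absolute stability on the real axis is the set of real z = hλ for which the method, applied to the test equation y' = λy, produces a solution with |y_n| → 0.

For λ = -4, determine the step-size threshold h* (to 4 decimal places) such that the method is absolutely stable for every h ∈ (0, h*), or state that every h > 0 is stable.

(-3.6000,0); λ=-4 ⇒ h* = (18/5)/4 = 0.9000.

Set f=λy, z=hλ:
  y_{n+1} = y_n + z·[7/9·y_n + 2/9·y_{n+1}] ⇒ (1 − 2/9z)y_{n+1} = (1 + 7/9z)y_n
  so R(z) = (1 + 7/9z)/(1 − 2/9z).

Need |R(x)|<1, x<0.
x=-0.35: |R|=0.6753
R=−1: 1+7/9x = −1+2/9x ⇒ -5/9x=2 ⇒ x=2/(-5/9)=-3.6000
Confirm numerically:
  x=-2.384: |R|=0.55840 <1
  x=-2.279: |R|=0.51283 <1
  x=-1.627: |R|=0.19496 <1
  x=-4.102: |R|=1.14590 >1
  x=-4.093: |R|=1.14343 >1
  x=-3.787: |R|=1.05641 >1
So |R|<1 on (-3.6000, 0).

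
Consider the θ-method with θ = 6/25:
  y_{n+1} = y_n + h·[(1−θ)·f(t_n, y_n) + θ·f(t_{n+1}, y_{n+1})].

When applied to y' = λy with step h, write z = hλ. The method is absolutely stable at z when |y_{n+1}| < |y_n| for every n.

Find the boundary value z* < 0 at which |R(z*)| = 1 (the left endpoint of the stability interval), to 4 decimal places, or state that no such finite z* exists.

z* = -3.8462.

On y'=λy, z=hλ:
  y_{n+1} = y_n + z·[19/25·y_n + 6/25·y_{n+1}] ⇒ (1 − 6/25z)y_{n+1} = (1 + 19/25z)y_n
  so R(z) = (1 + 19/25z)/(1 − 6/25z).

Find x<0 with |R(x)|<1.
x=-1.27: |R|=0.0267
R=−1: 1+19/25x = −1+6/25x ⇒ -13/25x=2 ⇒ x=2/(-13/25)=-3.8462
Confirm numerically:
  x=-3.825: |R|=0.99426 <1
  x=-2.427: |R|=0.53367 <1
  x=-2.227: |R|=0.45131 <1
  x=-4.171: |R|=1.08442 >1
  x=-3.980: |R|=1.03560 >1
So |R|<1 on (-3.8462, 0).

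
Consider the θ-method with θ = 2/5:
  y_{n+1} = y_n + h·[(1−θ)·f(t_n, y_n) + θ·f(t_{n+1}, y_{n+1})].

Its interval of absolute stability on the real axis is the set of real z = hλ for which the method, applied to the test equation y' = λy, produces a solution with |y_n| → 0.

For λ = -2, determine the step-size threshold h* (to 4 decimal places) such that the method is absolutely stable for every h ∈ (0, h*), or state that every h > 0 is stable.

On y'=λy, z=hλ:
  y_{n+1} = y_n + z·[3/5·y_n + 2/5·y_{n+1}] ⇒ (1 − 2/5z)y_{n+1} = (1 + 3/5z)y_n
  ⇒ R(z) = (1 + 3/5z)/(1 − 2/5z).

Need |R(x)|<1, x<0.
x=-1.78: |R|=0.0397
R=−1: 1+3/5x = −1+2/5x ⇒ -1/5x=2 ⇒ x=2/(-1/5)=-10.0000
Confirm numerically:
  x=-9.449: |R|=0.97694 <1
  x=-8.521: |R|=0.93290 <1
  x=-6.490: |R|=0.80478 <1
  x=-10.241: |R|=1.00946 >1
  x=-10.057: |R|=1.00227 >1
  x=-10.054: |R|=1.00215 >1
Stable set (-10.0000, 0).

(-10.0000,0); λ=-2 ⇒ h* = (10)/2 = 5.0000.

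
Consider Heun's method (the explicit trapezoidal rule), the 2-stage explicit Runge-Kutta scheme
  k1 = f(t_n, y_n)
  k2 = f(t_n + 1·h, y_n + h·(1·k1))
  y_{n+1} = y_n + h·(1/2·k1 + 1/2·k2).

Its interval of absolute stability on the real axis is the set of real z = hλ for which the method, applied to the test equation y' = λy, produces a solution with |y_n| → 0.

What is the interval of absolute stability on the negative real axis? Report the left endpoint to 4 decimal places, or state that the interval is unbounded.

On y'=λy, z=hλ:
  order 2, 2-stage ⇒ R(z)=1+z+z^2/2
  (e.g. R(-0.54)=0.60580, |R|=0.60580)

Find x<0 with |R(x)|<1.
x=-0.54: |R|=0.6058
|R(-1.49)|=0.6200 |R(-1.34)|=0.5578 |R(-0.81)|=0.5181
Bisect:
  x_lo=-2.3738 |R|=1.4437  x_hi=-0.3264 |R|=0.7269
  mid=-1.35008 |R|=0.56128 →hi
  mid=-1.86194 |R|=0.87147 →hi
  mid=-2.11786 |R|=1.12481 →lo
  mid=-1.98990 |R|=0.98995 →hi
  mid=-2.05388 |R|=1.05533 →lo
  mid=-2.02189 |R|=1.02213 →lo
  mid=-2.00590 |R|=1.00591 →lo
  mid=-1.99790 |R|=0.99790 →hi
  mid=-2.00190 |R|=1.00190 →lo
  mid=-1.99990 |R|=0.99990 →hi
  ...
  [-2.00002,-1.99990] ⇒ x*=-2.0000
Stable set (-2.0000, 0).

z∈(-2.0000,0).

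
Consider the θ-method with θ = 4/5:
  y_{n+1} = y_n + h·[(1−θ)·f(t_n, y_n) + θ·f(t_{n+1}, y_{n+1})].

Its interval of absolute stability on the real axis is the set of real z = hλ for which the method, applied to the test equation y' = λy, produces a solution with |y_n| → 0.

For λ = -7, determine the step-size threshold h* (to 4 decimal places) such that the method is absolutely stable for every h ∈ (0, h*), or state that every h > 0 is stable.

interval (−∞, 0). Any h>0 works for λ=-7.

On y'=λy, z=hλ:
  y_{n+1} = y_n + z·[1/5·y_n + 4/5·y_{n+1}] ⇒ (1 − 4/5z)y_{n+1} = (1 + 1/5z)y_n
  Hence R(z) = (1 + 1/5z)/(1 − 4/5z).

Need |R(x)|<1, x<0.
x=-1.17: |R|=0.3957
x=-2: |R|=0.2308
x=-10: |R|=0.1111
x=-100: |R|=0.2346
θ=4/5≥1/2 ⇒ |1+1/5x|<|1−4/5x| ∀x<0 ⇒ interval (−∞,0).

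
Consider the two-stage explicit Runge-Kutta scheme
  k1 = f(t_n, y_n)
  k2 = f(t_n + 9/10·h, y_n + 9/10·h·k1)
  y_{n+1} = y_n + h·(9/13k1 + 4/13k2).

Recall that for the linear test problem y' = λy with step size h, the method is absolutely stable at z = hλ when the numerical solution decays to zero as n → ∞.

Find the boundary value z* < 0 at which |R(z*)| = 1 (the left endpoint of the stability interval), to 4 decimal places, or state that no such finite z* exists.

z* = -3.6111.

On y'=λy, z=hλ:
  k1=λy_n ⇒ h·k1=z·y_n;  k2=λ(1+9/10z)y_n ⇒ h·k2=z(1+9/10z)y_n
  y_{n+1}/y_n = 1 + 9/13z + 4/13z(1+9/10z) = 1 + z + 18/65z²
  so R(z) = 1 + z + 18/65z².

Solve |R(x)|<1 on ℝ⁻.
x=-1.73: |R|=0.0988
R=1: x+18/65x²=0 ⇒ x=−65/18=-3.6111; min R=1−1/(4·18/65)=0.0972>−1
Confirm numerically:
  x=-2.677: |R|=0.30752 <1
  x=-2.536: |R|=0.24497 <1
  x=-2.465: |R|=0.21765 <1
  x=-1.480: |R|=0.12657 <1
  x=-3.832: |R|=1.23440 >1
  x=-3.783: |R|=1.18007 >1
Stable set (-3.6111, 0).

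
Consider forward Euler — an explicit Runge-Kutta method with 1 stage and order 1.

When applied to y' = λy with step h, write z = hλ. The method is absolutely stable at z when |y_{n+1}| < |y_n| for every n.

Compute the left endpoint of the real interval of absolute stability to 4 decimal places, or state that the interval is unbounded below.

z* = -2.0000.

With y'=λy (z=hλ):
  order 1, 1-stage ⇒ R(z)=1+z
  (e.g. R(-0.38)=0.62000, |R|=0.62000)

Find x<0 with |R(x)|<1.
x=-0.38: |R|=0.6200
|R(-2.03)|=1.0300 |R(-1.95)|=0.9500 |R(-1.25)|=0.2500
Bisect:
  x_lo=-2.6943 |R|=1.6943  x_hi=-0.0976 |R|=0.9024
  mid=-1.39595 |R|=0.39595 →hi
  mid=-2.04514 |R|=1.04514 →lo
  mid=-1.72055 |R|=0.72055 →hi
  mid=-1.88285 |R|=0.88285 →hi
  mid=-1.96400 |R|=0.96400 →hi
  mid=-2.00457 |R|=1.00457 →lo
  mid=-1.98428 |R|=0.98428 →hi
  mid=-1.99443 |R|=0.99443 →hi
  mid=-1.99950 |R|=0.99950 →hi
  mid=-2.00203 |R|=1.00203 →lo
  ...
  [-2.00013,-1.99997] ⇒ x*=-2.0000
Stable set (-2.0000, 0).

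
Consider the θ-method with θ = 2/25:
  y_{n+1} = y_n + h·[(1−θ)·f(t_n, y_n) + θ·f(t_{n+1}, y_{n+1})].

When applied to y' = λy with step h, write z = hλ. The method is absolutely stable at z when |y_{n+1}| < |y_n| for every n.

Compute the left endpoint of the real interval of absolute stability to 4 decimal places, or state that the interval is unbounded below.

z* = -2.3810.

Set f=λy, z=hλ:
  y_{n+1} = y_n + z·[23/25·y_n + 2/25·y_{n+1}] ⇒ (1 − 2/25z)y_{n+1} = (1 + 23/25z)y_n
  Hence R(z) = (1 + 23/25z)/(1 − 2/25z).

Solve |R(x)|<1 on ℝ⁻.
x=-0.6: |R|=0.4275
R=−1: 1+23/25x = −1+2/25x ⇒ -21/25x=2 ⇒ x=2/(-21/25)=-2.3810
Confirm numerically:
  x=-2.306: |R|=0.94685 <1
  x=-2.267: |R|=0.91897 <1
  x=-2.195: |R|=0.86713 <1
  x=-2.102: |R|=0.79941 <1
  x=-2.893: |R|=1.34928 >1
  x=-2.453: |R|=1.05059 >1
So |R|<1 on (-2.3810, 0).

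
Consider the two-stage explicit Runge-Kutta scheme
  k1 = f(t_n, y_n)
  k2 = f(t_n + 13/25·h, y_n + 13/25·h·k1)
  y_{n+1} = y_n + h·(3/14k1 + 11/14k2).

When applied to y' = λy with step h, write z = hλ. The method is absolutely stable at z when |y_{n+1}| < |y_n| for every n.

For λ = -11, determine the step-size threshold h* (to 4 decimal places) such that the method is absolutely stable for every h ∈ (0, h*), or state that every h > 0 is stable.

Test eqn y'=λy, z=hλ:
  k1=λy_n ⇒ h·k1=z·y_n;  k2=λ(1+13/25z)y_n ⇒ h·k2=z(1+13/25z)y_n
  y_{n+1}/y_n = 1 + 3/14z + 11/14z(1+13/25z) = 1 + z + 143/350z²
  so R(z) = 1 + z + 143/350z².

Find x<0 with |R(x)|<1.
x=-0.88: |R|=0.4364
R=1: x+143/350x²=0 ⇒ x=−350/143=-2.4476; min R=1−1/(4·143/350)=0.3881>−1
Confirm numerically:
  x=-2.121: |R|=0.71702 <1
  x=-1.989: |R|=0.62736 <1
  x=-1.548: |R|=0.43106 <1
  x=-1.447: |R|=0.40847 <1
  x=-2.932: |R|=1.58033 >1
  x=-2.821: |R|=1.43043 >1
  x=-2.530: |R|=1.08522 >1
Interval (-2.4476, 0).

(-2.4476,0); λ=-11 ⇒ h* = (350/143)/11 = 0.2225.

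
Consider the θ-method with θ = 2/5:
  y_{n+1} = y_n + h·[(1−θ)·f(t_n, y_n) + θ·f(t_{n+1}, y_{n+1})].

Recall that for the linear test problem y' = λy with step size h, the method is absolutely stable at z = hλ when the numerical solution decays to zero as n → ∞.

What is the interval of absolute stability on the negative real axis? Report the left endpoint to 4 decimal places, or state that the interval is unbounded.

On y'=λy, z=hλ:
  y_{n+1} = y_n + z·[3/5·y_n + 2/5·y_{n+1}] ⇒ (1 − 2/5z)y_{n+1} = (1 + 3/5z)y_n
  so R(z) = (1 + 3/5z)/(1 − 2/5z).

Boundary: |R(x)|=1, x<0.
x=-1.41: |R|=0.0985
R=−1: 1+3/5x = −1+2/5x ⇒ -1/5x=2 ⇒ x=2/(-1/5)=-10.0000
Confirm numerically:
  x=-8.651: |R|=0.93951 <1
  x=-5.649: |R|=0.73303 <1
  x=-4.731: |R|=0.63567 <1
  x=-10.198: |R|=1.00780 >1
  x=-10.167: |R|=1.00659 >1
  x=-10.065: |R|=1.00259 >1
So |R|<1 on (-10.0000, 0).

z∈(-10.0000,0).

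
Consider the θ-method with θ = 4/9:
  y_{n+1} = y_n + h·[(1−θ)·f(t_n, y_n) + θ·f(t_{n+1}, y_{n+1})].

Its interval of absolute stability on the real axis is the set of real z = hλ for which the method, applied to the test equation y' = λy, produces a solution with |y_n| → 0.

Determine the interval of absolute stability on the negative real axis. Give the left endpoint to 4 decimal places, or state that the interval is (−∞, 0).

z∈(-18.0000,0).

On y'=λy, z=hλ:
  y_{n+1} = y_n + z·[5/9·y_n + 4/9·y_{n+1}] ⇒ (1 − 4/9z)y_{n+1} = (1 + 5/9z)y_n
  ⇒ R(z) = (1 + 5/9z)/(1 − 4/9z).

Boundary: |R(x)|=1, x<0.
x=-0.82: |R|=0.3990
R=−1: 1+5/9x = −1+4/9x ⇒ -1/9x=2 ⇒ x=2/(-1/9)=-18.0000
Confirm numerically:
  x=-14.343: |R|=0.94490 <1
  x=-10.504: |R|=0.85307 <1
  x=-7.692: |R|=0.74080 <1
  x=-18.327: |R|=1.00397 >1
  x=-18.070: |R|=1.00086 >1
Interval (-18.0000, 0).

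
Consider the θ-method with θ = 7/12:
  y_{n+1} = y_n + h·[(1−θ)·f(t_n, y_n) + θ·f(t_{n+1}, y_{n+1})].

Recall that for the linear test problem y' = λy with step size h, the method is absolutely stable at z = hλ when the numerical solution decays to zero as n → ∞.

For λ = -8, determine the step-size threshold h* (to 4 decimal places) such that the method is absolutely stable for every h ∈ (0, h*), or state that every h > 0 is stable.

Set f=λy, z=hλ:
  y_{n+1} = y_n + z·[5/12·y_n + 7/12·y_{n+1}] ⇒ (1 − 7/12z)y_{n+1} = (1 + 5/12z)y_n
  so R(z) = (1 + 5/12z)/(1 − 7/12z).

Boundary: |R(x)|=1, x<0.
x=-0.6: |R|=0.5556
x=-2: |R|=0.0769
x=-10: |R|=0.4634
x=-100: |R|=0.6854
θ=7/12≥1/2 ⇒ |1+5/12x|<|1−7/12x| ∀x<0 ⇒ unbounded interval.

(−∞, 0) — no finite endpoint. Any h>0 works for λ=-8.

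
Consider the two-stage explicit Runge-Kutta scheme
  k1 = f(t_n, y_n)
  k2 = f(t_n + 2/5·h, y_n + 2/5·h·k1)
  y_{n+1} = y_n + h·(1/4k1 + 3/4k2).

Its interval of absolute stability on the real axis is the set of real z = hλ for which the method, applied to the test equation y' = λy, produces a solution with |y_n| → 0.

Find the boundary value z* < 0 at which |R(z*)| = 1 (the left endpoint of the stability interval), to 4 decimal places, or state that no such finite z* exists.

left endpoint -3.3333.

Test eqn y'=λy, z=hλ:
  k1=λy_n ⇒ h·k1=z·y_n;  k2=λ(1+2/5z)y_n ⇒ h·k2=z(1+2/5z)y_n
  y_{n+1}/y_n = 1 + 1/4z + 3/4z(1+2/5z) = 1 + z + 3/10z²
  ⇒ R(z) = 1 + z + 3/10z².

Need |R(x)|<1, x<0.
x=-0.87: |R|=0.3571
R=1: x+3/10x²=0 ⇒ x=−10/3=-3.3333; min R=1−1/(4·3/10)=0.1667>−1
Confirm numerically:
  x=-2.661: |R|=0.46328 <1
  x=-1.777: |R|=0.17032 <1
  x=-1.408: |R|=0.18674 <1
  x=-1.355: |R|=0.19581 <1
  x=-3.901: |R|=1.66434 >1
  x=-3.868: |R|=1.62043 >1
So |R|<1 on (-3.3333, 0).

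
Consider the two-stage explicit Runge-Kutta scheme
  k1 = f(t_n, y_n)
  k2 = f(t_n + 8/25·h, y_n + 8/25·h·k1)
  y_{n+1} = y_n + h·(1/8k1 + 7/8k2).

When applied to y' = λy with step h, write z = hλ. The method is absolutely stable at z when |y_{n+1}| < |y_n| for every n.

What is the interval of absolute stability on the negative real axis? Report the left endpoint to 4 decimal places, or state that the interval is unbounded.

Test eqn y'=λy, z=hλ:
  k1=λy_n ⇒ h·k1=z·y_n;  k2=λ(1+8/25z)y_n ⇒ h·k2=z(1+8/25z)y_n
  y_{n+1}/y_n = 1 + 1/8z + 7/8z(1+8/25z) = 1 + z + 7/25z²
  R(z) = 1 + z + 7/25z².

Boundary: |R(x)|=1, x<0.
x=-1.4: |R|=0.1488
R=1: x+7/25x²=0 ⇒ x=−25/7=-3.5714; min R=1−1/(4·7/25)=0.1071>−1
Confirm numerically:
  x=-3.226: |R|=0.68798 <1
  x=-2.353: |R|=0.19725 <1
  x=-1.768: |R|=0.10723 <1
  x=-4.103: |R|=1.61069 >1
  x=-3.715: |R|=1.14934 >1
Stable set (-3.5714, 0).

(-3.5714, 0).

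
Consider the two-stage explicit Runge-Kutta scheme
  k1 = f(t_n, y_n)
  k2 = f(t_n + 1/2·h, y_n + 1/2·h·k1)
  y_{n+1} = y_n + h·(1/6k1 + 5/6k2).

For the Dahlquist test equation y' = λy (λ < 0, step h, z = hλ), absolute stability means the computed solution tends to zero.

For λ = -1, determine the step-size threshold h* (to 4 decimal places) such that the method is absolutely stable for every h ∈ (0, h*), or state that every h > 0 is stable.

Test eqn y'=λy, z=hλ:
  k1=λy_n ⇒ h·k1=z·y_n;  k2=λ(1+1/2z)y_n ⇒ h·k2=z(1+1/2z)y_n
  y_{n+1}/y_n = 1 + 1/6z + 5/6z(1+1/2z) = 1 + z + 5/12z²
  Hence R(z) = 1 + z + 5/12z².

Boundary: |R(x)|=1, x<0.
x=-0.67: |R|=0.5170
R=1: x+5/12x²=0 ⇒ x=−12/5=-2.4000; min R=1−1/(4·5/12)=0.4000>−1
Confirm numerically:
  x=-1.905: |R|=0.60709 <1
  x=-1.625: |R|=0.47526 <1
  x=-1.529: |R|=0.44510 <1
  x=-1.423: |R|=0.42072 <1
  x=-2.994: |R|=1.74102 >1
  x=-2.888: |R|=1.58723 >1
  x=-2.460: |R|=1.06150 >1
Interval (-2.4000, 0).

(-2.4000,0); λ=-1 ⇒ h* = (12/5)/1 = 2.4000.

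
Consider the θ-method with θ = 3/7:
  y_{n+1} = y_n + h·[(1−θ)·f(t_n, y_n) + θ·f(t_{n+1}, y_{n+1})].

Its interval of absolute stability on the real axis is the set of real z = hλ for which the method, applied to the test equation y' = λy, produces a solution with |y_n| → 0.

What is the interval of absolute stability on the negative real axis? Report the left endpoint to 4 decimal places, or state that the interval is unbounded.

z∈(-14.0000,0).

Set f=λy, z=hλ:
  y_{n+1} = y_n + z·[4/7·y_n + 3/7·y_{n+1}] ⇒ (1 − 3/7z)y_{n+1} = (1 + 4/7z)y_n
  Hence R(z) = (1 + 4/7z)/(1 − 3/7z).

Need |R(x)|<1, x<0.
x=-1.61: |R|=0.0473
R=−1: 1+4/7x = −1+3/7x ⇒ -1/7x=2 ⇒ x=2/(-1/7)=-14.0000
Confirm numerically:
  x=-13.558: |R|=0.99073 <1
  x=-12.963: |R|=0.97740 <1
  x=-10.706: |R|=0.91579 <1
  x=-8.947: |R|=0.85068 <1
  x=-14.597: |R|=1.01175 >1
  x=-14.586: |R|=1.01154 >1
Stable set (-14.0000, 0).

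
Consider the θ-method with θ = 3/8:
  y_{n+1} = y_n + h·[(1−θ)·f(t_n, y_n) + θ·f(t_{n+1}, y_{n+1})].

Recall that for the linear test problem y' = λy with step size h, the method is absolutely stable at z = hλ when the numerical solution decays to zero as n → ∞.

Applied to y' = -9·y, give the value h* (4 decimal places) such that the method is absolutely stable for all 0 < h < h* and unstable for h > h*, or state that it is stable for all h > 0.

(-8.0000,0); λ=-9 ⇒ h* = (8)/9 = 0.8889.

Test eqn y'=λy, z=hλ:
  y_{n+1} = y_n + z·[5/8·y_n + 3/8·y_{n+1}] ⇒ (1 − 3/8z)y_{n+1} = (1 + 5/8z)y_n
  Hence R(z) = (1 + 5/8z)/(1 − 3/8z).

Need |R(x)|<1, x<0.
x=-1.45: |R|=0.0607
R=−1: 1+5/8x = −1+3/8x ⇒ -1/4x=2 ⇒ x=2/(-1/4)=-8.0000
Confirm numerically:
  x=-7.465: |R|=0.96480 <1
  x=-7.072: |R|=0.93647 <1
  x=-6.921: |R|=0.92497 <1
  x=-8.371: |R|=1.02241 >1
  x=-8.291: |R|=1.01770 >1
Stable set (-8.0000, 0).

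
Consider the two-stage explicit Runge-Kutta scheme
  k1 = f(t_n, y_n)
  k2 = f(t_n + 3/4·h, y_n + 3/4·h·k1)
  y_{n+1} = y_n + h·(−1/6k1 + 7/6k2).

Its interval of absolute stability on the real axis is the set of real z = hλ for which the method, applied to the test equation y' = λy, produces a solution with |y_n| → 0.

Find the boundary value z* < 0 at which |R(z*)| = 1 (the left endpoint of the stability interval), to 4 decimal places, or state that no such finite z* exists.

left endpoint -1.1429.

Set f=λy, z=hλ:
  k1=λy_n ⇒ h·k1=z·y_n;  k2=λ(1+3/4z)y_n ⇒ h·k2=z(1+3/4z)y_n
  y_{n+1}/y_n = 1 − 1/6z + 7/6z(1+3/4z) = 1 + z + 7/8z²
  so R(z) = 1 + z + 7/8z².

Solve |R(x)|<1 on ℝ⁻.
x=-1.03: |R|=0.8983
R=1: x+7/8x²=0 ⇒ x=−8/7=-1.1429; min R=1−1/(4·7/8)=0.7143>−1
Confirm numerically:
  x=-0.963: |R|=0.84845 <1
  x=-0.839: |R|=0.77693 <1
  x=-0.744: |R|=0.74034 <1
  x=-0.629: |R|=0.71719 <1
  x=-1.481: |R|=1.43819 >1
  x=-1.367: |R|=1.26810 >1
  x=-1.194: |R|=1.05343 >1
So |R|<1 on (-1.1429, 0).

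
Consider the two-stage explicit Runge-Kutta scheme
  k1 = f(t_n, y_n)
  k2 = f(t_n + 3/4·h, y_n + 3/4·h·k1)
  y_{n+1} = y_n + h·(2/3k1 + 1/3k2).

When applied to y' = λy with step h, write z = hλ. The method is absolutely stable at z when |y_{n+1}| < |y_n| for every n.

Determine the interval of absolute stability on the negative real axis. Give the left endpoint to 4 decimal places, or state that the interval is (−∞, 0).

Test eqn y'=λy, z=hλ:
  k1=λy_n ⇒ h·k1=z·y_n;  k2=λ(1+3/4z)y_n ⇒ h·k2=z(1+3/4z)y_n
  y_{n+1}/y_n = 1 + 2/3z + 1/3z(1+3/4z) = 1 + z + 1/4z²
  Hence R(z) = 1 + z + 1/4z².

Boundary: |R(x)|=1, x<0.
x=-1.29: |R|=0.1260
R=1: x+1/4x²=0 ⇒ x=−4=-4.0000; min R=1−1/(4·1/4)=0.0000>−1
Confirm numerically:
  x=-3.856: |R|=0.86118 <1
  x=-3.549: |R|=0.59985 <1
  x=-3.418: |R|=0.50268 <1
  x=-3.096: |R|=0.30030 <1
  x=-4.525: |R|=1.59391 >1
  x=-4.512: |R|=1.57754 >1
  x=-4.269: |R|=1.28709 >1
So |R|<1 on (-4.0000, 0).

(-4.0000, 0).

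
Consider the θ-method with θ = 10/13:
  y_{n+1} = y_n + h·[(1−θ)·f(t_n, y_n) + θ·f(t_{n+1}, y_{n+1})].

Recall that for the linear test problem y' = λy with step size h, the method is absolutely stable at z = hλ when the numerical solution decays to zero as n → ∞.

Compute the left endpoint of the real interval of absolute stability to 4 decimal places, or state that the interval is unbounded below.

On y'=λy, z=hλ:
  y_{n+1} = y_n + z·[3/13·y_n + 10/13·y_{n+1}] ⇒ (1 − 10/13z)y_{n+1} = (1 + 3/13z)y_n
  R(z) = (1 + 3/13z)/(1 − 10/13z).

Find x<0 with |R(x)|<1.
x=-0.88: |R|=0.4752
x=-2: |R|=0.2121
x=-10: |R|=0.1504
x=-100: |R|=0.2833
θ=10/13≥1/2 ⇒ |1+3/13x|<|1−10/13x| ∀x<0 ⇒ unbounded interval.

(−∞, 0) — no finite endpoint.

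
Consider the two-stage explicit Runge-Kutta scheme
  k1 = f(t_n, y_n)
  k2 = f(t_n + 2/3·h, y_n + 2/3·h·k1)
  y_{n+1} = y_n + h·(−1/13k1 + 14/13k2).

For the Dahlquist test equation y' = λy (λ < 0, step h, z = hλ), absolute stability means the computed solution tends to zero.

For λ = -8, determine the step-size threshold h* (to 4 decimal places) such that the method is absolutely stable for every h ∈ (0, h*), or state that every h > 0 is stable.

Test eqn y'=λy, z=hλ:
  k1=λy_n ⇒ h·k1=z·y_n;  k2=λ(1+2/3z)y_n ⇒ h·k2=z(1+2/3z)y_n
  y_{n+1}/y_n = 1 − 1/13z + 14/13z(1+2/3z) = 1 + z + 28/39z²
  R(z) = 1 + z + 28/39z².

Solve |R(x)|<1 on ℝ⁻.
x=-1.02: |R|=0.7270
R=1: x+28/39x²=0 ⇒ x=−39/28=-1.3929; min R=1−1/(4·28/39)=0.6518>−1
Confirm numerically:
  x=-1.258: |R|=0.87820 <1
  x=-0.985: |R|=0.71157 <1
  x=-0.973: |R|=0.70670 <1
  x=-1.932: |R|=1.74783 >1
  x=-1.865: |R|=1.63219 >1
  x=-1.415: |R|=1.02249 >1
So |R|<1 on (-1.3929, 0).

(-1.3929,0); λ=-8 ⇒ h* = (39/28)/8 = 0.1741.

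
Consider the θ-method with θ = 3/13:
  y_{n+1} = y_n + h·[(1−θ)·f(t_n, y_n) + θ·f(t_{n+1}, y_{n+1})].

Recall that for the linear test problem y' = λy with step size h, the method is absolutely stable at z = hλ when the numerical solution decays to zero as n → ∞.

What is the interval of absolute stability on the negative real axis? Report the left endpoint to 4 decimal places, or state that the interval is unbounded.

(-3.7143, 0).

Set f=λy, z=hλ:
  y_{n+1} = y_n + z·[10/13·y_n + 3/13·y_{n+1}] ⇒ (1 − 3/13z)y_{n+1} = (1 + 10/13z)y_n
  so R(z) = (1 + 10/13z)/(1 − 3/13z).

Solve |R(x)|<1 on ℝ⁻.
x=-1.44: |R|=0.0808
R=−1: 1+10/13x = −1+3/13x ⇒ -7/13x=2 ⇒ x=2/(-7/13)=-3.7143
Confirm numerically:
  x=-3.123: |R|=0.81497 <1
  x=-3.086: |R|=0.80241 <1
  x=-2.492: |R|=0.58214 <1
  x=-2.098: |R|=0.41360 <1
  x=-3.925: |R|=1.05954 >1
  x=-3.796: |R|=1.02345 >1
Interval (-3.7143, 0).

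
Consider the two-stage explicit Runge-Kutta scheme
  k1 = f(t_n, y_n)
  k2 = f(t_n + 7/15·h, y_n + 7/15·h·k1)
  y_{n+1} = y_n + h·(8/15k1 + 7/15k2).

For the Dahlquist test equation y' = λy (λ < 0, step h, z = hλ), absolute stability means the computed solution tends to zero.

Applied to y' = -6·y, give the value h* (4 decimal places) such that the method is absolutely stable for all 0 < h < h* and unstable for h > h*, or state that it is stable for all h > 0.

(-4.5918,0); λ=-6 ⇒ h* = (225/49)/6 = 0.7653.

With y'=λy (z=hλ):
  k1=λy_n ⇒ h·k1=z·y_n;  k2=λ(1+7/15z)y_n ⇒ h·k2=z(1+7/15z)y_n
  y_{n+1}/y_n = 1 + 8/15z + 7/15z(1+7/15z) = 1 + z + 49/225z²
  Hence R(z) = 1 + z + 49/225z².

Solve |R(x)|<1 on ℝ⁻.
x=-1.76: |R|=0.0854
R=1: x+49/225x²=0 ⇒ x=−225/49=-4.5918; min R=1−1/(4·49/225)=-0.1480>−1
Confirm numerically:
  x=-4.053: |R|=0.52439 <1
  x=-2.998: |R|=0.04061 <1
  x=-2.855: |R|=0.07989 <1
  x=-2.073: |R|=0.13714 <1
  x=-4.915: |R|=1.34591 >1
  x=-4.670: |R|=1.07949 >1
Interval (-4.5918, 0).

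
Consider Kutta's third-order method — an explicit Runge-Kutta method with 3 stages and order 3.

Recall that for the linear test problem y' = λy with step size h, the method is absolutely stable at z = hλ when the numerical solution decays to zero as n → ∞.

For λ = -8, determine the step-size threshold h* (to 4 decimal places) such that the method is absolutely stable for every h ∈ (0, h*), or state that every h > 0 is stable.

Test eqn y'=λy, z=hλ:
  order 3, 3-stage ⇒ R(z)=1+z+z^2/2+z^3/6
  (e.g. R(-0.44)=0.64260, |R|=0.64260)

Solve |R(x)|<1 on ℝ⁻.
x=-0.44: |R|=0.6426
|R(-2.69)|=1.3161 |R(-1.6)|=0.0027 |R(-0.51)|=0.5979
Bisect:
  x_lo=-3.3067 |R|=2.8658  x_hi=-0.1813 |R|=0.8341
  mid=-1.74403 |R|=0.10733 →hi
  mid=-2.52539 |R|=1.02091 →lo
  mid=-2.13471 |R|=0.47752 →hi
  mid=-2.33005 |R|=0.72384 →hi
  mid=-2.42772 |R|=0.86556 →hi
  mid=-2.47655 |R|=0.94148 →hi
  mid=-2.50097 |R|=0.98074 →hi
  ...
  [-2.51280,-2.51261] ⇒ x*=-2.5127
So |R|<1 on (-2.5127, 0).

(-2.5127,0); λ=-8 ⇒ h* = 0.3141.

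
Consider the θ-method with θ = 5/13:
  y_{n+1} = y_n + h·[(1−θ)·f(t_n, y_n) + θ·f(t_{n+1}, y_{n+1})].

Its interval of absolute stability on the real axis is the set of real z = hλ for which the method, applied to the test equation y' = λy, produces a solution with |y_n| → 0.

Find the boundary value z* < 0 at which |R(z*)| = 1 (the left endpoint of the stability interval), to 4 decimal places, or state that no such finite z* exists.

Set f=λy, z=hλ:
  y_{n+1} = y_n + z·[8/13·y_n + 5/13·y_{n+1}] ⇒ (1 − 5/13z)y_{n+1} = (1 + 8/13z)y_n
  R(z) = (1 + 8/13z)/(1 − 5/13z).

Find x<0 with |R(x)|<1.
x=-0.66: |R|=0.4736
R=−1: 1+8/13x = −1+5/13x ⇒ -3/13x=2 ⇒ x=2/(-3/13)=-8.6667
Confirm numerically:
  x=-7.893: |R|=0.95576 <1
  x=-4.601: |R|=0.66124 <1
  x=-3.839: |R|=0.55015 <1
  x=-9.077: |R|=1.02108 >1
  x=-8.794: |R|=1.00671 >1
  x=-8.702: |R|=1.00188 >1
Stable set (-8.6667, 0).

z* = -8.6667.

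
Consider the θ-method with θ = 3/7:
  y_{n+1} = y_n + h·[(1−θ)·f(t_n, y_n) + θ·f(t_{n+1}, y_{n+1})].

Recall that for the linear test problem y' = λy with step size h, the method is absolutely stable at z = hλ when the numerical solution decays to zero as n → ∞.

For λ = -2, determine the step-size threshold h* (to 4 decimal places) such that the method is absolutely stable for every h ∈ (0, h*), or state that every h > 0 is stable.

(-14.0000,0); λ=-2 ⇒ h* = (14)/2 = 7.0000.

Set f=λy, z=hλ:
  y_{n+1} = y_n + z·[4/7·y_n + 3/7·y_{n+1}] ⇒ (1 − 3/7z)y_{n+1} = (1 + 4/7z)y_n
  ⇒ R(z) = (1 + 4/7z)/(1 − 3/7z).

Need |R(x)|<1, x<0.
x=-0.72: |R|=0.4498
R=−1: 1+4/7x = −1+3/7x ⇒ -1/7x=2 ⇒ x=2/(-1/7)=-14.0000
Confirm numerically:
  x=-13.003: |R|=0.97833 <1
  x=-10.106: |R|=0.89565 <1
  x=-6.676: |R|=0.72902 <1
  x=-14.512: |R|=1.01013 >1
  x=-14.445: |R|=1.00884 >1
Stable set (-14.0000, 0).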